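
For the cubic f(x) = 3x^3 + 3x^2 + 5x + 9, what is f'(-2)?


Differentiate f(x) = 3x^3 + 3x^2 + 5x + 9 term by term:
f'(x) = 9x^2 + 6x + 5
Substitute x = -2:
f'(-2) = 9 * (-2)^2 + 6 * (-2) + 5
= 36 - 12 + 5
= 29

29


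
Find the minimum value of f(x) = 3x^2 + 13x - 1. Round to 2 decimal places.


For a quadratic f(x) = ax^2 + bx + c with a > 0, the minimum is at the vertex.
Vertex x-coordinate: x = -b/(2a)
x = -(13) / (2 * 3)
x = -13/6
Substitute back to find the minimum value:
f(-13/6) = 3 * (-13/6)^2 + 13 * (-13/6) - 1
= 169/12 - 169/6 - 1
= -181/12 ≈ -15.08

-15.08


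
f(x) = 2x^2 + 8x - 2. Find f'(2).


Differentiate term by term using power and sum rules:
f(x) = 2x^2 + 8x - 2
f'(x) = 4x + 8
Substitute x = 2:
f'(2) = 4 * 2 + 8
= 8 + 8
= 16

16


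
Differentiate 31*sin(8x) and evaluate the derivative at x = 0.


Apply the chain rule to differentiate 31*sin(8x):
d/dx [31*sin(8x)]
= 31 * cos(8x) * d/dx(8x)
= 31 * 8 * cos(8x)
= 248 * cos(8x)
Evaluate at x = 0:
= 248 * cos(0)
= 248 * 1
= 248

248


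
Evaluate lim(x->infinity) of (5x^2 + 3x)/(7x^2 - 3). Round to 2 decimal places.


For limits at infinity with equal-degree polynomials,
we compare leading coefficients.
Numerator leading term: 5x^2
Denominator leading term: 7x^2
Divide both by x^2:
lim = (5 + 3/x) / (7 - 3/x^2)
As x -> infinity, the 1/x and 1/x^2 terms vanish:
= 5/7 ≈ 0.71

0.71


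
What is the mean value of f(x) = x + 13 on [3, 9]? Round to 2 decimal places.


Average value = 1/(b-a) * integral from a to b of f(x) dx
First compute the integral of x + 13:
F(x) = (1/2)x^2 + 13x
F(9) = 1/2 * 81 + 13 * 9 = 315/2
F(3) = 1/2 * 9 + 13 * 3 = 87/2
Integral = 315/2 - 87/2 = 114
Average = 114 / (9 - 3) = 114 / 6
= 19 = 19.00

19.00


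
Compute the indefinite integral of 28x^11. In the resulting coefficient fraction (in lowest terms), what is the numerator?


Apply the power rule for integration:
integral of ax^n dx = a/(n+1) * x^(n+1) + C
integral of 28x^11 dx
= 28/12 * x^12 + C
= 7/3 * x^12 + C
The coefficient in lowest terms is 7/3, and its numerator is 7

7


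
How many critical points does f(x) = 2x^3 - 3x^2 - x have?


Find where f'(x) = 0:
f(x) = 2x^3 - 3x^2 - x
f'(x) = 6x^2 - 6x - 1
This is a quadratic in x. Use the discriminant to count real roots.
Discriminant = (-6)^2 - 4 * 6 * (-1)
= 36 - (-24)
= 60
Since discriminant > 0, f'(x) = 0 has 2 real solutions.
Number of critical points: 2

2


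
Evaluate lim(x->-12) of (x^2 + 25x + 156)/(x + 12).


Direct substitution gives 0/0, so we factor the numerator.
Factor: (x^2 + 25x + 156) = (x + 12)(x + 13)
Cancel the common factor (x + 12):
(x^2 + 25x + 156)/(x + 12) = (x + 13)
Now substitute x = -12:
= (-12) - (-13) = 1

1


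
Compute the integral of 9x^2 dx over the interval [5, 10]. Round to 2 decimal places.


Find the antiderivative of 9x^2:
F(x) = 9/3 * x^3
Apply the Fundamental Theorem of Calculus:
F(10) - F(5)
= 9/3 * 10^3 - 9/3 * 5^3
= 9/3 * (1000 - 125)
= 9/3 * 875
= 2625 = 2625.00

2625.00


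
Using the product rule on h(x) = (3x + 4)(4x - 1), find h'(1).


Let u(x) = 3x + 4 and v(x) = 4x - 1
u'(x) = 3
v'(x) = 4
Product rule: h'(x) = u'(x)*v(x) + u(x)*v'(x)
= 3 * (4x - 1) + (3x + 4) * 4
At x = 1:
u(1) = 3 * 1 + 4 = 7
v(1) = 4 * 1 - 1 = 3
h'(1) = 3 * 3 + 7 * 4
= 9 + 28
= 37

37


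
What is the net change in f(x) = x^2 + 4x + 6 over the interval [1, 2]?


Net change = f(b) - f(a)
f(x) = x^2 + 4x + 6
Compute f(2):
f(2) = 1 * 2^2 + 4 * 2 + 6
= 4 + 8 + 6
= 18
Compute f(1):
f(1) = 1 * 1^2 + 4 * 1 + 6
= 1 + 4 + 6
= 11
Net change = 18 - 11 = 7

7


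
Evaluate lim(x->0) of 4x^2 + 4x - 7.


Since polynomials are continuous, we use direct substitution.
lim(x->0) of 4x^2 + 4x - 7
= 4 * 0^2 + 4 * 0 - 7
= 0 + 0 - 7
= -7

-7


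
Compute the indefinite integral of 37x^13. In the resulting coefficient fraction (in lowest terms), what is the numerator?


Apply the power rule for integration:
integral of ax^n dx = a/(n+1) * x^(n+1) + C
integral of 37x^13 dx
= 37/14 * x^14 + C
The coefficient in lowest terms is 37/14, and its numerator is 37

37


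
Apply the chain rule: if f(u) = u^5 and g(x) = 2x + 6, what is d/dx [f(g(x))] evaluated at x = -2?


Using the chain rule: (f(g(x)))' = f'(g(x)) * g'(x)
First, find g(-2):
g(-2) = 2 * (-2) + 6 = 2
Next, f'(u) = 5u^4
And g'(x) = 2
So f'(g(-2)) * g'(-2)
= 5 * 2^4 * 2
= 5 * 16 * 2
= 160

160


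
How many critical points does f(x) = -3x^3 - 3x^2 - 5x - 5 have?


Find where f'(x) = 0:
f(x) = -3x^3 - 3x^2 - 5x - 5
f'(x) = -9x^2 - 6x - 5
This is a quadratic in x. Use the discriminant to count real roots.
Discriminant = (-6)^2 - 4 * (-9) * (-5)
= 36 - 180
= -144
Since discriminant < 0, f'(x) = 0 has no real solutions.
Number of critical points: 0

0


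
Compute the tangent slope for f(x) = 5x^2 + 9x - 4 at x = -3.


The slope of the tangent line equals f'(x) at the point.
f(x) = 5x^2 + 9x - 4
f'(x) = 10x + 9
At x = -3:
f'(-3) = 10 * (-3) + 9
= -30 + 9
= -21

-21


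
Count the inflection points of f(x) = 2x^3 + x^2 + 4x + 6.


Inflection points occur where f''(x) = 0 and concavity changes.
f(x) = 2x^3 + x^2 + 4x + 6
f'(x) = 6x^2 + 2x + 4
f''(x) = 12x + 2
Set f''(x) = 0:
12x + 2 = 0
x = -2 / 12 = -1/6
Since f''(x) is linear (degree 1), it changes sign at this point.
Therefore there is exactly 1 inflection point.

1


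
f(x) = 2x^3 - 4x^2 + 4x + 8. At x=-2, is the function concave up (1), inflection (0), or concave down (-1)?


Concavity is determined by the sign of f''(x).
f(x) = 2x^3 - 4x^2 + 4x + 8
f'(x) = 6x^2 - 8x + 4
f''(x) = 12x - 8
f''(-2) = 12 * (-2) - 8
= -24 - 8
= -32
Since f''(-2) < 0, the function is concave down (-1)

-1


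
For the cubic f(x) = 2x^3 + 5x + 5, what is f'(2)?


Differentiate f(x) = 2x^3 + 5x + 5 term by term:
f'(x) = 6x^2 + 5
Substitute x = 2:
f'(2) = 6 * 2^2 + 0 * 2 + 5
= 24 + 0 + 5
= 29

29


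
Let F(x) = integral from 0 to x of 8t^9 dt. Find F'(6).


By the Fundamental Theorem of Calculus (Part 1):
If F(x) = integral from 0 to x of f(t) dt, then F'(x) = f(x)
Here f(t) = 8t^9
So F'(x) = 8x^9
Evaluate at x = 6:
F'(6) = 8 * 6^9
= 8 * 10077696
= 80621568

80621568


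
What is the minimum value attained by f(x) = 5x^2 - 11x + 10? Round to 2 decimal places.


For a quadratic f(x) = ax^2 + bx + c with a > 0, the minimum is at the vertex.
Vertex x-coordinate: x = -b/(2a)
x = -(-11) / (2 * 5)
x = 11/10
Substitute back to find the minimum value:
f(11/10) = 5 * (11/10)^2 - 11 * (11/10) + 10
= 121/20 - 121/10 + 10
= 79/20 = 3.95

3.95


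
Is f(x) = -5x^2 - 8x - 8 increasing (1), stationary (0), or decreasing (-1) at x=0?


Compute f'(x) to determine behavior:
f'(x) = -10x - 8
f'(0) = -10 * 0 - 8
= 0 - 8
= -8
Since f'(0) < 0, the function is decreasing (-1)

-1


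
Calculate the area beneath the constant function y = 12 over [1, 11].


The area under a constant function y = 12 is a rectangle.
Width = 11 - 1 = 10
Height = 12
Area = width * height
= 10 * 12
= 120

120


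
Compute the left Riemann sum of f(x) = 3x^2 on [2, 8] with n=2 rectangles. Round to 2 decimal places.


Left Riemann sum uses left endpoints of each subinterval.
Interval: [2, 8], n = 2
dx = (8 - 2) / 2 = 3
Left endpoints: [2, 5]
f values: [12, 75]
Sum = dx * (sum of f values)
= 3 * 87
= 261 = 261.00

261.00


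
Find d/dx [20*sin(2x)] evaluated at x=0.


Apply the chain rule to differentiate 20*sin(2x):
d/dx [20*sin(2x)]
= 20 * cos(2x) * d/dx(2x)
= 20 * 2 * cos(2x)
= 40 * cos(2x)
Evaluate at x = 0:
= 40 * cos(0)
= 40 * 1
= 40

40


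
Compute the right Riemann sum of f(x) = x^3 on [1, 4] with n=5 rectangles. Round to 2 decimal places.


Right Riemann sum uses right endpoints of each subinterval.
Interval: [1, 4], n = 5
dx = (4 - 1) / 5 = 3/5
Right endpoints: [8/5, 11/5, 14/5, 17/5, 4]
f values: [512/125, 1331/125, 2744/125, 4913/125, 64]
Sum = dx * (sum of f values)
= 3/5 * 140
= 84 = 84.00

84.00


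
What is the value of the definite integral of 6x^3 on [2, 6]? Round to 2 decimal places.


Find the antiderivative of 6x^3:
F(x) = 6/4 * x^4
Apply the Fundamental Theorem of Calculus:
F(6) - F(2)
= 6/4 * 6^4 - 6/4 * 2^4
= 6/4 * (1296 - 16)
= 6/4 * 1280
= 1920 = 1920.00

1920.00


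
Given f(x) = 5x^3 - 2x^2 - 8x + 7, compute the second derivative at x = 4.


First derivative:
f'(x) = 15x^2 - 4x - 8
Second derivative:
f''(x) = 30x - 4
Substitute x = 4:
f''(4) = 30 * 4 - 4
= 120 - 4
= 116

116


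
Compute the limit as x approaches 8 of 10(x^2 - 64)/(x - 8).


Direct substitution gives 0/0, so we factor the numerator.
Factor: 10(x^2 - 64) = 10 * (x - 8)(x + 8)
Cancel the common factor (x - 8):
10(x^2 - 64)/(x - 8) = 10 * (x + 8)
Now substitute x = 8:
= 10 * (8 + 8) = 160

160


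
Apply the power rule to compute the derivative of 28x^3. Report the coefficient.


We apply the power rule: d/dx [ax^n] = a*n * x^(n-1)
d/dx [28x^3]
= 28 * 3 * x^(3-1)
= 84x^2
The coefficient is 84

84


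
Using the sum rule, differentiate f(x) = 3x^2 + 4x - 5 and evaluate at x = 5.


Differentiate term by term using power and sum rules:
f(x) = 3x^2 + 4x - 5
f'(x) = 6x + 4
Substitute x = 5:
f'(5) = 6 * 5 + 4
= 30 + 4
= 34

34


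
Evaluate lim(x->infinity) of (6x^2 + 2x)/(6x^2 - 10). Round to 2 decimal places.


For limits at infinity with equal-degree polynomials,
we compare leading coefficients.
Numerator leading term: 6x^2
Denominator leading term: 6x^2
Divide both by x^2:
lim = (6 + 2/x) / (6 - 10/x^2)
As x -> infinity, the 1/x and 1/x^2 terms vanish:
= 6/6 = 1 = 1.00

1.00


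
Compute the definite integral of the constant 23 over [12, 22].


The integral of a constant k over [a, b] equals k * (b - a).
integral from 12 to 22 of 23 dx
= 23 * (22 - 12)
= 23 * 10
= 230

230


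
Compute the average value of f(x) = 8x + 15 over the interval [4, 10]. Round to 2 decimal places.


Average value = 1/(b-a) * integral from a to b of f(x) dx
First compute the integral of 8x + 15:
F(x) = 4x^2 + 15x
F(10) = 4 * 100 + 15 * 10 = 550
F(4) = 4 * 16 + 15 * 4 = 124
Integral = 550 - 124 = 426
Average = 426 / (10 - 4) = 426 / 6
= 71 = 71.00

71.00


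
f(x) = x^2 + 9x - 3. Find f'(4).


Differentiate term by term using power and sum rules:
f(x) = x^2 + 9x - 3
f'(x) = 2x + 9
Substitute x = 4:
f'(4) = 2 * 4 + 9
= 8 + 9
= 17

17


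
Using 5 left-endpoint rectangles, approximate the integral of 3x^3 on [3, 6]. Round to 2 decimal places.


Left Riemann sum uses left endpoints of each subinterval.
Interval: [3, 6], n = 5
dx = (6 - 3) / 5 = 3/5
Left endpoints: [3, 18/5, 21/5, 24/5, 27/5]
f values: [81, 17496/125, 27783/125, 41472/125, 59049/125]
Sum = dx * (sum of f values)
= 3/5 * 6237/5
= 18711/25 = 748.44

748.44


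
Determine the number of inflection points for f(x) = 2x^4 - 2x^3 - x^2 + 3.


Inflection points occur where f''(x) = 0 and concavity changes.
f(x) = 2x^4 - 2x^3 - x^2 + 3
f'(x) = 8x^3 - 6x^2 - 2x
f''(x) = 24x^2 - 12x - 2
This is a quadratic in x. Use the discriminant to count real roots.
Discriminant = (-12)^2 - 4 * 24 * (-2)
= 144 - (-192)
= 336
Since discriminant > 0, f''(x) = 0 has 2 distinct real solutions.
A quadratic with two distinct real roots changes sign at each root, so concavity changes at both.
Number of inflection points: 2

2


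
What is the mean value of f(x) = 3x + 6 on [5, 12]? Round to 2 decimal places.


Average value = 1/(b-a) * integral from a to b of f(x) dx
First compute the integral of 3x + 6:
F(x) = (3/2)x^2 + 6x
F(12) = 3/2 * 144 + 6 * 12 = 288
F(5) = 3/2 * 25 + 6 * 5 = 135/2
Integral = 288 - 135/2 = 441/2
Average = (441/2) / (12 - 5) = (441/2) / 7
= 63/2 = 31.50

31.50


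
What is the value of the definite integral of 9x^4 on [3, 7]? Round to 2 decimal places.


Find the antiderivative of 9x^4:
F(x) = 9/5 * x^5
Apply the Fundamental Theorem of Calculus:
F(7) - F(3)
= 9/5 * 7^5 - 9/5 * 3^5
= 9/5 * (16807 - 243)
= 9/5 * 16564
= 149076/5 = 29815.20

29815.20


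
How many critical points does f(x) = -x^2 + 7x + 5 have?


Find where f'(x) = 0:
f'(x) = -2x + 7
Set f'(x) = 0:
-2x + 7 = 0
x = -7 / (-2) = 7/2
This is a linear equation in x, so there is exactly one solution.
Number of critical points: 1

1


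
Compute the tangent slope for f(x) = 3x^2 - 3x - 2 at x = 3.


The slope of the tangent line equals f'(x) at the point.
f(x) = 3x^2 - 3x - 2
f'(x) = 6x - 3
At x = 3:
f'(3) = 6 * 3 - 3
= 18 - 3
= 15

15


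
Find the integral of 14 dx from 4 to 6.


The integral of a constant k over [a, b] equals k * (b - a).
integral from 4 to 6 of 14 dx
= 14 * (6 - 4)
= 14 * 2
= 28

28


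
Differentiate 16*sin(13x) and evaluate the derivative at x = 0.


Apply the chain rule to differentiate 16*sin(13x):
d/dx [16*sin(13x)]
= 16 * cos(13x) * d/dx(13x)
= 16 * 13 * cos(13x)
= 208 * cos(13x)
Evaluate at x = 0:
= 208 * cos(0)
= 208 * 1
= 208

208


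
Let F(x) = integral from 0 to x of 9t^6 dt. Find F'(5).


By the Fundamental Theorem of Calculus (Part 1):
If F(x) = integral from 0 to x of f(t) dt, then F'(x) = f(x)
Here f(t) = 9t^6
So F'(x) = 9x^6
Evaluate at x = 5:
F'(5) = 9 * 5^6
= 9 * 15625
= 140625

140625


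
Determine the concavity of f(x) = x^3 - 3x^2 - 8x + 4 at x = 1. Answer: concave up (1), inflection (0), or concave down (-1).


Concavity is determined by the sign of f''(x).
f(x) = x^3 - 3x^2 - 8x + 4
f'(x) = 3x^2 - 6x - 8
f''(x) = 6x - 6
f''(1) = 6 * 1 - 6
= 6 - 6
= 0
f''(1) = 0, and f''(x) is linear with nonzero slope 6, so f'' changes sign at x = 1. Hence the function is at an inflection point (0)

0


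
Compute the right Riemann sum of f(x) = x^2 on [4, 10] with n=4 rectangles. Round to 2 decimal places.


Right Riemann sum uses right endpoints of each subinterval.
Interval: [4, 10], n = 4
dx = (10 - 4) / 4 = 3/2
Right endpoints: [11/2, 7, 17/2, 10]
f values: [121/4, 49, 289/4, 100]
Sum = dx * (sum of f values)
= 3/2 * 503/2
= 1509/4 = 377.25

377.25


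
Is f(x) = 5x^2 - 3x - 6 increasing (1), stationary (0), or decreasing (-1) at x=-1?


Compute f'(x) to determine behavior:
f'(x) = 10x - 3
f'(-1) = 10 * (-1) - 3
= -10 - 3
= -13
Since f'(-1) < 0, the function is decreasing (-1)

-1


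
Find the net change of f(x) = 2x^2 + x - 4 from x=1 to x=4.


Net change = f(b) - f(a)
f(x) = 2x^2 + x - 4
Compute f(4):
f(4) = 2 * 4^2 + 1 * 4 - 4
= 32 + 4 - 4
= 32
Compute f(1):
f(1) = 2 * 1^2 + 1 * 1 - 4
= 2 + 1 - 4
= -1
Net change = 32 - (-1) = 33

33


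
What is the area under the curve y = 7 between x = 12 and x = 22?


The area under a constant function y = 7 is a rectangle.
Width = 22 - 12 = 10
Height = 7
Area = width * height
= 10 * 7
= 70

70


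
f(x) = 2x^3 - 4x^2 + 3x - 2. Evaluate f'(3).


Differentiate f(x) = 2x^3 - 4x^2 + 3x - 2 term by term:
f'(x) = 6x^2 - 8x + 3
Substitute x = 3:
f'(3) = 6 * 3^2 - 8 * 3 + 3
= 54 - 24 + 3
= 33

33


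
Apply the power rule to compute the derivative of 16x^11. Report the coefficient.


We apply the power rule: d/dx [ax^n] = a*n * x^(n-1)
d/dx [16x^11]
= 16 * 11 * x^(11-1)
= 176x^10
The coefficient is 176

176


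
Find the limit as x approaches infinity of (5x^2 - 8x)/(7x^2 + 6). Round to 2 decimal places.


For limits at infinity with equal-degree polynomials,
we compare leading coefficients.
Numerator leading term: 5x^2
Denominator leading term: 7x^2
Divide both by x^2:
lim = (5 - 8/x) / (7 + 6/x^2)
As x -> infinity, the 1/x and 1/x^2 terms vanish:
= 5/7 ≈ 0.71

0.71


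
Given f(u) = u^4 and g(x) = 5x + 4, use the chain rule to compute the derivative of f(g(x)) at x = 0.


Using the chain rule: (f(g(x)))' = f'(g(x)) * g'(x)
First, find g(0):
g(0) = 5 * 0 + 4 = 4
Next, f'(u) = 4u^3
And g'(x) = 5
So f'(g(0)) * g'(0)
= 4 * 4^3 * 5
= 4 * 64 * 5
= 1280

1280


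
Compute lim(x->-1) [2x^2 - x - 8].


Since polynomials are continuous, we use direct substitution.
lim(x->-1) of 2x^2 - x - 8
= 2 * (-1)^2 - 1 * (-1) - 8
= 2 + 1 - 8
= -5

-5


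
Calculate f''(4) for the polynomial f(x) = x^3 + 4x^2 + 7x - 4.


First derivative:
f'(x) = 3x^2 + 8x + 7
Second derivative:
f''(x) = 6x + 8
Substitute x = 4:
f''(4) = 6 * 4 + 8
= 24 + 8
= 32

32


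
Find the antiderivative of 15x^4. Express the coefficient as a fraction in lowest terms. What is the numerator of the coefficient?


Apply the power rule for integration:
integral of ax^n dx = a/(n+1) * x^(n+1) + C
integral of 15x^4 dx
= 15/5 * x^5 + C
= 3 * x^5 + C
The coefficient in lowest terms is 3 = 3/1, so its numerator is 3

3


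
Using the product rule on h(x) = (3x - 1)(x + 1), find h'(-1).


Let u(x) = 3x - 1 and v(x) = x + 1
u'(x) = 3
v'(x) = 1
Product rule: h'(x) = u'(x)*v(x) + u(x)*v'(x)
= 3 * (x + 1) + (3x - 1) * 1
At x = -1:
u(-1) = 3 * (-1) - 1 = -4
v(-1) = 1 * (-1) + 1 = 0
h'(-1) = 3 * 0 + (-4) * 1
= 0 - 4
= -4

-4


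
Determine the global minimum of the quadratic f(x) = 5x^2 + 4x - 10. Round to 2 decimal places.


For a quadratic f(x) = ax^2 + bx + c with a > 0, the minimum is at the vertex.
Vertex x-coordinate: x = -b/(2a)
x = -(4) / (2 * 5)
x = -4/10 = -2/5
Substitute back to find the minimum value:
f(-2/5) = 5 * (-2/5)^2 + 4 * (-2/5) - 10
= 4/5 - 8/5 - 10
= -54/5 = -10.80

-10.80


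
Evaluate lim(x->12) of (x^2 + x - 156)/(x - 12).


Direct substitution gives 0/0, so we factor the numerator.
Factor: (x^2 + x - 156) = (x - 12)(x + 13)
Cancel the common factor (x - 12):
(x^2 + x - 156)/(x - 12) = (x + 13)
Now substitute x = 12:
= (12) - (-13) = 25

25


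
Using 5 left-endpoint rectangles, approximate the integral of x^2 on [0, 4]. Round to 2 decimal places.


Left Riemann sum uses left endpoints of each subinterval.
Interval: [0, 4], n = 5
dx = (4 - 0) / 5 = 4/5
Left endpoints: [0, 4/5, 8/5, 12/5, 16/5]
f values: [0, 16/25, 64/25, 144/25, 256/25]
Sum = dx * (sum of f values)
= 4/5 * 96/5
= 384/25 = 15.36

15.36


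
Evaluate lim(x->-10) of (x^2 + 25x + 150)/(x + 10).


Direct substitution gives 0/0, so we factor the numerator.
Factor: (x^2 + 25x + 150) = (x + 10)(x + 15)
Cancel the common factor (x + 10):
(x^2 + 25x + 150)/(x + 10) = (x + 15)
Now substitute x = -10:
= (-10) - (-15) = 5

5


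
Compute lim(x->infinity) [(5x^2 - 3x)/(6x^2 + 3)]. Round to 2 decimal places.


For limits at infinity with equal-degree polynomials,
we compare leading coefficients.
Numerator leading term: 5x^2
Denominator leading term: 6x^2
Divide both by x^2:
lim = (5 - 3/x) / (6 + 3/x^2)
As x -> infinity, the 1/x and 1/x^2 terms vanish:
= 5/6 ≈ 0.83

0.83


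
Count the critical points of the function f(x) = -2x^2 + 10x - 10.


Find where f'(x) = 0:
f'(x) = -4x + 10
Set f'(x) = 0:
-4x + 10 = 0
x = -10 / (-4) = 5/2
This is a linear equation in x, so there is exactly one solution.
Number of critical points: 1

1


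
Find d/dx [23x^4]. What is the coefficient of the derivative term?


We apply the power rule: d/dx [ax^n] = a*n * x^(n-1)
d/dx [23x^4]
= 23 * 4 * x^(4-1)
= 92x^3
The coefficient is 92

92


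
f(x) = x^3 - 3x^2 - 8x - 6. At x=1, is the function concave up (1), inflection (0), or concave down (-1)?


Concavity is determined by the sign of f''(x).
f(x) = x^3 - 3x^2 - 8x - 6
f'(x) = 3x^2 - 6x - 8
f''(x) = 6x - 6
f''(1) = 6 * 1 - 6
= 6 - 6
= 0
f''(1) = 0, and f''(x) is linear with nonzero slope 6, so f'' changes sign at x = 1. Hence the function is at an inflection point (0)

0


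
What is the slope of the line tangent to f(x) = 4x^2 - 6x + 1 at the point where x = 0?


The slope of the tangent line equals f'(x) at the point.
f(x) = 4x^2 - 6x + 1
f'(x) = 8x - 6
At x = 0:
f'(0) = 8 * 0 - 6
= 0 - 6
= -6

-6


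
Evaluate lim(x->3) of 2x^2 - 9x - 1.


Since polynomials are continuous, we use direct substitution.
lim(x->3) of 2x^2 - 9x - 1
= 2 * 3^2 - 9 * 3 - 1
= 18 - 27 - 1
= -10

-10


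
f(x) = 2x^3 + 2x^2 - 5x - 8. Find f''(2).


First derivative:
f'(x) = 6x^2 + 4x - 5
Second derivative:
f''(x) = 12x + 4
Substitute x = 2:
f''(2) = 12 * 2 + 4
= 24 + 4
= 28

28


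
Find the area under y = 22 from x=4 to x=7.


The area under a constant function y = 22 is a rectangle.
Width = 7 - 4 = 3
Height = 22
Area = width * height
= 3 * 22
= 66

66


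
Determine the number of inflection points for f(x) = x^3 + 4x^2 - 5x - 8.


Inflection points occur where f''(x) = 0 and concavity changes.
f(x) = x^3 + 4x^2 - 5x - 8
f'(x) = 3x^2 + 8x - 5
f''(x) = 6x + 8
Set f''(x) = 0:
6x + 8 = 0
x = -8 / 6 = -4/3
Since f''(x) is linear (degree 1), it changes sign at this point.
Therefore there is exactly 1 inflection point.

1


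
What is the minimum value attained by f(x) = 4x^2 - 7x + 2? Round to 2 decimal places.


For a quadratic f(x) = ax^2 + bx + c with a > 0, the minimum is at the vertex.
Vertex x-coordinate: x = -b/(2a)
x = -(-7) / (2 * 4)
x = 7/8
Substitute back to find the minimum value:
f(7/8) = 4 * (7/8)^2 - 7 * (7/8) + 2
= 49/16 - 49/8 + 2
= -17/16 ≈ -1.06

-1.06


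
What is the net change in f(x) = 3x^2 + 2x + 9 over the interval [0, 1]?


Net change = f(b) - f(a)
f(x) = 3x^2 + 2x + 9
Compute f(1):
f(1) = 3 * 1^2 + 2 * 1 + 9
= 3 + 2 + 9
= 14
Compute f(0):
f(0) = 3 * 0^2 + 2 * 0 + 9
= 0 + 0 + 9
= 9
Net change = 14 - 9 = 5

5


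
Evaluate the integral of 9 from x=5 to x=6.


The integral of a constant k over [a, b] equals k * (b - a).
integral from 5 to 6 of 9 dx
= 9 * (6 - 5)
= 9 * 1
= 9

9


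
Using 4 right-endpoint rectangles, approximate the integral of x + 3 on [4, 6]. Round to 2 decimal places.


Right Riemann sum uses right endpoints of each subinterval.
Interval: [4, 6], n = 4
dx = (6 - 4) / 4 = 1/2
Right endpoints: [9/2, 5, 11/2, 6]
f values: [15/2, 8, 17/2, 9]
Sum = dx * (sum of f values)
= 1/2 * 33
= 33/2 = 16.50

16.50


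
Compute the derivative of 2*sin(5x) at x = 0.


Apply the chain rule to differentiate 2*sin(5x):
d/dx [2*sin(5x)]
= 2 * cos(5x) * d/dx(5x)
= 2 * 5 * cos(5x)
= 10 * cos(5x)
Evaluate at x = 0:
= 10 * cos(0)
= 10 * 1
= 10

10


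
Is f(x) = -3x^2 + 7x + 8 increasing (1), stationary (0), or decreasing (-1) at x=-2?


Compute f'(x) to determine behavior:
f'(x) = -6x + 7
f'(-2) = -6 * (-2) + 7
= 12 + 7
= 19
Since f'(-2) > 0, the function is increasing (1)

1


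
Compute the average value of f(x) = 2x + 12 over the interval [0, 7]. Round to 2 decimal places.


Average value = 1/(b-a) * integral from a to b of f(x) dx
First compute the integral of 2x + 12:
F(x) = x^2 + 12x
F(7) = 1 * 49 + 12 * 7 = 133
F(0) = 1 * 0 + 12 * 0 = 0
Integral = 133 - 0 = 133
Average = 133 / (7 - 0) = 133 / 7
= 19 = 19.00

19.00


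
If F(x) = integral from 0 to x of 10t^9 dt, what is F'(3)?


By the Fundamental Theorem of Calculus (Part 1):
If F(x) = integral from 0 to x of f(t) dt, then F'(x) = f(x)
Here f(t) = 10t^9
So F'(x) = 10x^9
Evaluate at x = 3:
F'(3) = 10 * 3^9
= 10 * 19683
= 196830

196830


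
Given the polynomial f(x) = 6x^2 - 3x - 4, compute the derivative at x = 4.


Differentiate term by term using power and sum rules:
f(x) = 6x^2 - 3x - 4
f'(x) = 12x - 3
Substitute x = 4:
f'(4) = 12 * 4 - 3
= 48 - 3
= 45

45


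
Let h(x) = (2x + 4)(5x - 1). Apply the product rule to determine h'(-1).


Let u(x) = 2x + 4 and v(x) = 5x - 1
u'(x) = 2
v'(x) = 5
Product rule: h'(x) = u'(x)*v(x) + u(x)*v'(x)
= 2 * (5x - 1) + (2x + 4) * 5
At x = -1:
u(-1) = 2 * (-1) + 4 = 2
v(-1) = 5 * (-1) - 1 = -6
h'(-1) = 2 * (-6) + 2 * 5
= -12 + 10
= -2

-2


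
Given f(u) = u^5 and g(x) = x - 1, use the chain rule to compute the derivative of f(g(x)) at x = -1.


Using the chain rule: (f(g(x)))' = f'(g(x)) * g'(x)
First, find g(-1):
g(-1) = 1 * (-1) - 1 = -2
Next, f'(u) = 5u^4
And g'(x) = 1
So f'(g(-1)) * g'(-1)
= 5 * (-2)^4 * 1
= 5 * 16 * 1
= 80

80


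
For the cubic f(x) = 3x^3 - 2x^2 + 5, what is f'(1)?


Differentiate f(x) = 3x^3 - 2x^2 + 5 term by term:
f'(x) = 9x^2 - 4x
Substitute x = 1:
f'(1) = 9 * 1^2 - 4 * 1 + 0
= 9 - 4 + 0
= 5

5


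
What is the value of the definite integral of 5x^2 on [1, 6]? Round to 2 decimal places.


Find the antiderivative of 5x^2:
F(x) = 5/3 * x^3
Apply the Fundamental Theorem of Calculus:
F(6) - F(1)
= 5/3 * 6^3 - 5/3 * 1^3
= 5/3 * (216 - 1)
= 5/3 * 215
= 1075/3 ≈ 358.33

358.33


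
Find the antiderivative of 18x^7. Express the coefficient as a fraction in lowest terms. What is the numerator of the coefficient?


Apply the power rule for integration:
integral of ax^n dx = a/(n+1) * x^(n+1) + C
integral of 18x^7 dx
= 18/8 * x^8 + C
= 9/4 * x^8 + C
The coefficient in lowest terms is 9/4, and its numerator is 9

9


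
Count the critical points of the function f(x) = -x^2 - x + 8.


Find where f'(x) = 0:
f'(x) = -2x - 1
Set f'(x) = 0:
-2x - 1 = 0
x = 1 / (-2) = -1/2
This is a linear equation in x, so there is exactly one solution.
Number of critical points: 1

1


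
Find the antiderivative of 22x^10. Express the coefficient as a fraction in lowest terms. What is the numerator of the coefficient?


Apply the power rule for integration:
integral of ax^n dx = a/(n+1) * x^(n+1) + C
integral of 22x^10 dx
= 22/11 * x^11 + C
= 2 * x^11 + C
The coefficient in lowest terms is 2 = 2/1, so its numerator is 2

2


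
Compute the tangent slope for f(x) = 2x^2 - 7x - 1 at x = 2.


The slope of the tangent line equals f'(x) at the point.
f(x) = 2x^2 - 7x - 1
f'(x) = 4x - 7
At x = 2:
f'(2) = 4 * 2 - 7
= 8 - 7
= 1

1


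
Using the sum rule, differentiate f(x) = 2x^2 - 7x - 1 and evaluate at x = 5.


Differentiate term by term using power and sum rules:
f(x) = 2x^2 - 7x - 1
f'(x) = 4x - 7
Substitute x = 5:
f'(5) = 4 * 5 - 7
= 20 - 7
= 13

13


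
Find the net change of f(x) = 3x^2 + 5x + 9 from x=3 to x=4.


Net change = f(b) - f(a)
f(x) = 3x^2 + 5x + 9
Compute f(4):
f(4) = 3 * 4^2 + 5 * 4 + 9
= 48 + 20 + 9
= 77
Compute f(3):
f(3) = 3 * 3^2 + 5 * 3 + 9
= 27 + 15 + 9
= 51
Net change = 77 - 51 = 26

26


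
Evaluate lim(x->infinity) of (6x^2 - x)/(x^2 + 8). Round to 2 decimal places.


For limits at infinity with equal-degree polynomials,
we compare leading coefficients.
Numerator leading term: 6x^2
Denominator leading term: x^2
Divide both by x^2:
lim = (6 - 1/x) / (1 + 8/x^2)
As x -> infinity, the 1/x and 1/x^2 terms vanish:
= 6/1 = 6 = 6.00

6.00


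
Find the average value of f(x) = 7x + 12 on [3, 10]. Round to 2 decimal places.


Average value = 1/(b-a) * integral from a to b of f(x) dx
First compute the integral of 7x + 12:
F(x) = (7/2)x^2 + 12x
F(10) = 7/2 * 100 + 12 * 10 = 470
F(3) = 7/2 * 9 + 12 * 3 = 135/2
Integral = 470 - 135/2 = 805/2
Average = (805/2) / (10 - 3) = (805/2) / 7
= 115/2 = 57.50

57.50


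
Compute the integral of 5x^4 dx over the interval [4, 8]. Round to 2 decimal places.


Find the antiderivative of 5x^4:
F(x) = 5/5 * x^5
Apply the Fundamental Theorem of Calculus:
F(8) - F(4)
= 5/5 * 8^5 - 5/5 * 4^5
= 5/5 * (32768 - 1024)
= 5/5 * 31744
= 31744 = 31744.00

31744.00


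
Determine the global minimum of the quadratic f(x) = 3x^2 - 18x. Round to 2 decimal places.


For a quadratic f(x) = ax^2 + bx + c with a > 0, the minimum is at the vertex.
Vertex x-coordinate: x = -b/(2a)
x = -(-18) / (2 * 3)
x = 18/6 = 3
Substitute back to find the minimum value:
f(3) = 3 * 3^2 - 18 * 3 + 0
= 27 - 54 + 0
= -27 = -27.00

-27.00


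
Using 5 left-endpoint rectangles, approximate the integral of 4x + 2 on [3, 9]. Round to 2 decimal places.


Left Riemann sum uses left endpoints of each subinterval.
Interval: [3, 9], n = 5
dx = (9 - 3) / 5 = 6/5
Left endpoints: [3, 21/5, 27/5, 33/5, 39/5]
f values: [14, 94/5, 118/5, 142/5, 166/5]
Sum = dx * (sum of f values)
= 6/5 * 118
= 708/5 = 141.60

141.60


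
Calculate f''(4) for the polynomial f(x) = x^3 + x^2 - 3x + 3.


First derivative:
f'(x) = 3x^2 + 2x - 3
Second derivative:
f''(x) = 6x + 2
Substitute x = 4:
f''(4) = 6 * 4 + 2
= 24 + 2
= 26

26


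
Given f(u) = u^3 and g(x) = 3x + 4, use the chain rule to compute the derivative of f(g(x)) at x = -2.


Using the chain rule: (f(g(x)))' = f'(g(x)) * g'(x)
First, find g(-2):
g(-2) = 3 * (-2) + 4 = -2
Next, f'(u) = 3u^2
And g'(x) = 3
So f'(g(-2)) * g'(-2)
= 3 * (-2)^2 * 3
= 3 * 4 * 3
= 36

36


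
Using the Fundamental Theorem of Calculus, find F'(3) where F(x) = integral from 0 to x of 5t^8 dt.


By the Fundamental Theorem of Calculus (Part 1):
If F(x) = integral from 0 to x of f(t) dt, then F'(x) = f(x)
Here f(t) = 5t^8
So F'(x) = 5x^8
Evaluate at x = 3:
F'(3) = 5 * 3^8
= 5 * 6561
= 32805

32805


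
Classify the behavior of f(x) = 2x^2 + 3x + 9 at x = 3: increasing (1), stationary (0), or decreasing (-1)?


Compute f'(x) to determine behavior:
f'(x) = 4x + 3
f'(3) = 4 * 3 + 3
= 12 + 3
= 15
Since f'(3) > 0, the function is increasing (1)

1


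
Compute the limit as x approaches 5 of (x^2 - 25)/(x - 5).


Direct substitution gives 0/0, so we factor the numerator.
Factor: (x^2 - 25) = (x - 5)(x + 5)
Cancel the common factor (x - 5):
(x^2 - 25)/(x - 5) = (x + 5)
Now substitute x = 5:
= (5) - (-5) = 10

10


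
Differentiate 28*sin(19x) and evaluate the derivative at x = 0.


Apply the chain rule to differentiate 28*sin(19x):
d/dx [28*sin(19x)]
= 28 * cos(19x) * d/dx(19x)
= 28 * 19 * cos(19x)
= 532 * cos(19x)
Evaluate at x = 0:
= 532 * cos(0)
= 532 * 1
= 532

532


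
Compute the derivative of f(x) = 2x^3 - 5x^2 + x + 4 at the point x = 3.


Differentiate f(x) = 2x^3 - 5x^2 + x + 4 term by term:
f'(x) = 6x^2 - 10x + 1
Substitute x = 3:
f'(3) = 6 * 3^2 - 10 * 3 + 1
= 54 - 30 + 1
= 25

25


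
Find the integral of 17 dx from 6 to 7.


The integral of a constant k over [a, b] equals k * (b - a).
integral from 6 to 7 of 17 dx
= 17 * (7 - 6)
= 17 * 1
= 17

17


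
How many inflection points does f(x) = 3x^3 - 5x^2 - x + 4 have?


Inflection points occur where f''(x) = 0 and concavity changes.
f(x) = 3x^3 - 5x^2 - x + 4
f'(x) = 9x^2 - 10x - 1
f''(x) = 18x - 10
Set f''(x) = 0:
18x - 10 = 0
x = 10 / 18 = 5/9
Since f''(x) is linear (degree 1), it changes sign at this point.
Therefore there is exactly 1 inflection point.

1


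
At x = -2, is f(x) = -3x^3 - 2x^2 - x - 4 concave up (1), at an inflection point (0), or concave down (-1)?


Concavity is determined by the sign of f''(x).
f(x) = -3x^3 - 2x^2 - x - 4
f'(x) = -9x^2 - 4x - 1
f''(x) = -18x - 4
f''(-2) = -18 * (-2) - 4
= 36 - 4
= 32
Since f''(-2) > 0, the function is concave up (1)

1


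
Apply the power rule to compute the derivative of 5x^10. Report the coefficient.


We apply the power rule: d/dx [ax^n] = a*n * x^(n-1)
d/dx [5x^10]
= 5 * 10 * x^(10-1)
= 50x^9
The coefficient is 50

50


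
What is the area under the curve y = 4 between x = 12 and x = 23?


The area under a constant function y = 4 is a rectangle.
Width = 23 - 12 = 11
Height = 4
Area = width * height
= 11 * 4
= 44

44


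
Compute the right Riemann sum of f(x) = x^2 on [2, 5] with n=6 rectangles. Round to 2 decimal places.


Right Riemann sum uses right endpoints of each subinterval.
Interval: [2, 5], n = 6
dx = (5 - 2) / 6 = 1/2
Right endpoints: [5/2, 3, 7/2, 4, 9/2, 5]
f values: [25/4, 9, 49/4, 16, 81/4, 25]
Sum = dx * (sum of f values)
= 1/2 * 355/4
= 355/8 ≈ 44.38

44.38


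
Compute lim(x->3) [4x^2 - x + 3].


Since polynomials are continuous, we use direct substitution.
lim(x->3) of 4x^2 - x + 3
= 4 * 3^2 - 1 * 3 + 3
= 36 - 3 + 3
= 36

36


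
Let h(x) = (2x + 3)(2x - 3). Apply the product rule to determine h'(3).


Let u(x) = 2x + 3 and v(x) = 2x - 3
u'(x) = 2
v'(x) = 2
Product rule: h'(x) = u'(x)*v(x) + u(x)*v'(x)
= 2 * (2x - 3) + (2x + 3) * 2
At x = 3:
u(3) = 2 * 3 + 3 = 9
v(3) = 2 * 3 - 3 = 3
h'(3) = 2 * 3 + 9 * 2
= 6 + 18
= 24

24


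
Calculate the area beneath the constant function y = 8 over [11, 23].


The area under a constant function y = 8 is a rectangle.
Width = 23 - 11 = 12
Height = 8
Area = width * height
= 12 * 8
= 96

96


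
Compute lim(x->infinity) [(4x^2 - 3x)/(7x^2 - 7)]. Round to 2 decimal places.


For limits at infinity with equal-degree polynomials,
we compare leading coefficients.
Numerator leading term: 4x^2
Denominator leading term: 7x^2
Divide both by x^2:
lim = (4 - 3/x) / (7 - 7/x^2)
As x -> infinity, the 1/x and 1/x^2 terms vanish:
= 4/7 ≈ 0.57

0.57


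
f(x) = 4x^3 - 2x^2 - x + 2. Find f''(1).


First derivative:
f'(x) = 12x^2 - 4x - 1
Second derivative:
f''(x) = 24x - 4
Substitute x = 1:
f''(1) = 24 * 1 - 4
= 24 - 4
= 20

20


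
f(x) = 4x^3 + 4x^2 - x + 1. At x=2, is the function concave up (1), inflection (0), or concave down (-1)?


Concavity is determined by the sign of f''(x).
f(x) = 4x^3 + 4x^2 - x + 1
f'(x) = 12x^2 + 8x - 1
f''(x) = 24x + 8
f''(2) = 24 * 2 + 8
= 48 + 8
= 56
Since f''(2) > 0, the function is concave up (1)

1


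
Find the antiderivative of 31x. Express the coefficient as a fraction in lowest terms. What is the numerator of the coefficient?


Apply the power rule for integration:
integral of ax^n dx = a/(n+1) * x^(n+1) + C
integral of 31x dx
= 31/2 * x^2 + C
The coefficient in lowest terms is 31/2, and its numerator is 31

31


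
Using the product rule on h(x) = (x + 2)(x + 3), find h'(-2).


Let u(x) = x + 2 and v(x) = x + 3
u'(x) = 1
v'(x) = 1
Product rule: h'(x) = u'(x)*v(x) + u(x)*v'(x)
= 1 * (x + 3) + (x + 2) * 1
At x = -2:
u(-2) = 1 * (-2) + 2 = 0
v(-2) = 1 * (-2) + 3 = 1
h'(-2) = 1 * 1 + 0 * 1
= 1 + 0
= 1

1


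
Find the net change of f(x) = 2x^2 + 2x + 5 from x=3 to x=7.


Net change = f(b) - f(a)
f(x) = 2x^2 + 2x + 5
Compute f(7):
f(7) = 2 * 7^2 + 2 * 7 + 5
= 98 + 14 + 5
= 117
Compute f(3):
f(3) = 2 * 3^2 + 2 * 3 + 5
= 18 + 6 + 5
= 29
Net change = 117 - 29 = 88

88


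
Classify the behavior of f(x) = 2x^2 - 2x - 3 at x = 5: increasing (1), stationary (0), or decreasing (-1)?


Compute f'(x) to determine behavior:
f'(x) = 4x - 2
f'(5) = 4 * 5 - 2
= 20 - 2
= 18
Since f'(5) > 0, the function is increasing (1)

1


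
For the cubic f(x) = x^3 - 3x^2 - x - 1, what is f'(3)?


Differentiate f(x) = x^3 - 3x^2 - x - 1 term by term:
f'(x) = 3x^2 - 6x - 1
Substitute x = 3:
f'(3) = 3 * 3^2 - 6 * 3 - 1
= 27 - 18 - 1
= 8

8


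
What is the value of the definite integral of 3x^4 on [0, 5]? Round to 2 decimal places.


Find the antiderivative of 3x^4:
F(x) = 3/5 * x^5
Apply the Fundamental Theorem of Calculus:
F(5) - F(0)
= 3/5 * 5^5 - 3/5 * 0^5
= 3/5 * (3125 - 0)
= 3/5 * 3125
= 1875 = 1875.00

1875.00


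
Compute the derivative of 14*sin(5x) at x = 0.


Apply the chain rule to differentiate 14*sin(5x):
d/dx [14*sin(5x)]
= 14 * cos(5x) * d/dx(5x)
= 14 * 5 * cos(5x)
= 70 * cos(5x)
Evaluate at x = 0:
= 70 * cos(0)
= 70 * 1
= 70

70


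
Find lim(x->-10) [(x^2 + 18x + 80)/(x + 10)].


Direct substitution gives 0/0, so we factor the numerator.
Factor: (x^2 + 18x + 80) = (x + 10)(x + 8)
Cancel the common factor (x + 10):
(x^2 + 18x + 80)/(x + 10) = (x + 8)
Now substitute x = -10:
= (-10) - (-8) = -2

-2


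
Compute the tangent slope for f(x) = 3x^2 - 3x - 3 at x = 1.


The slope of the tangent line equals f'(x) at the point.
f(x) = 3x^2 - 3x - 3
f'(x) = 6x - 3
At x = 1:
f'(1) = 6 * 1 - 3
= 6 - 3
= 3

3


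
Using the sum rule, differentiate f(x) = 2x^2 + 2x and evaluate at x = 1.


Differentiate term by term using power and sum rules:
f(x) = 2x^2 + 2x
f'(x) = 4x + 2
Substitute x = 1:
f'(1) = 4 * 1 + 2
= 4 + 2
= 6

6


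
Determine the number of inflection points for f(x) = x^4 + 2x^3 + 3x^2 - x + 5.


Inflection points occur where f''(x) = 0 and concavity changes.
f(x) = x^4 + 2x^3 + 3x^2 - x + 5
f'(x) = 4x^3 + 6x^2 + 6x - 1
f''(x) = 12x^2 + 12x + 6
This is a quadratic in x. Use the discriminant to count real roots.
Discriminant = (12)^2 - 4 * 12 * 6
= 144 - 288
= -144
Since discriminant < 0, f''(x) = 0 has no real solutions.
Number of inflection points: 0

0


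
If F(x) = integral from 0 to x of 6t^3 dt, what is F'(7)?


By the Fundamental Theorem of Calculus (Part 1):
If F(x) = integral from 0 to x of f(t) dt, then F'(x) = f(x)
Here f(t) = 6t^3
So F'(x) = 6x^3
Evaluate at x = 7:
F'(7) = 6 * 7^3
= 6 * 343
= 2058

2058


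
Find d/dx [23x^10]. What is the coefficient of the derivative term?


We apply the power rule: d/dx [ax^n] = a*n * x^(n-1)
d/dx [23x^10]
= 23 * 10 * x^(10-1)
= 230x^9
The coefficient is 230

230


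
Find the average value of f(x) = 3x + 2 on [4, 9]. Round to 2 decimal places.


Average value = 1/(b-a) * integral from a to b of f(x) dx
First compute the integral of 3x + 2:
F(x) = (3/2)x^2 + 2x
F(9) = 3/2 * 81 + 2 * 9 = 279/2
F(4) = 3/2 * 16 + 2 * 4 = 32
Integral = 279/2 - 32 = 215/2
Average = (215/2) / (9 - 4) = (215/2) / 5
= 43/2 = 21.50

21.50


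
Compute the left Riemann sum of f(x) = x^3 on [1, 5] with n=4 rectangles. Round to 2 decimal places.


Left Riemann sum uses left endpoints of each subinterval.
Interval: [1, 5], n = 4
dx = (5 - 1) / 4 = 1
Left endpoints: [1, 2, 3, 4]
f values: [1, 8, 27, 64]
Sum = dx * (sum of f values)
= 1 * 100
= 100 = 100.00

100.00


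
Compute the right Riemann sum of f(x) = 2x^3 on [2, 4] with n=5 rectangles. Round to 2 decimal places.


Right Riemann sum uses right endpoints of each subinterval.
Interval: [2, 4], n = 5
dx = (4 - 2) / 5 = 2/5
Right endpoints: [12/5, 14/5, 16/5, 18/5, 4]
f values: [3456/125, 5488/125, 8192/125, 11664/125, 128]
Sum = dx * (sum of f values)
= 2/5 * 1792/5
= 3584/25 = 143.36

143.36


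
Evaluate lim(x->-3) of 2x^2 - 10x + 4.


Since polynomials are continuous, we use direct substitution.
lim(x->-3) of 2x^2 - 10x + 4
= 2 * (-3)^2 - 10 * (-3) + 4
= 18 + 30 + 4
= 52

52


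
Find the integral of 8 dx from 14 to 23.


The integral of a constant k over [a, b] equals k * (b - a).
integral from 14 to 23 of 8 dx
= 8 * (23 - 14)
= 8 * 9
= 72

72


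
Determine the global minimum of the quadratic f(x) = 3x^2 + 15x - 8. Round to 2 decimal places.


For a quadratic f(x) = ax^2 + bx + c with a > 0, the minimum is at the vertex.
Vertex x-coordinate: x = -b/(2a)
x = -(15) / (2 * 3)
x = -15/6 = -5/2
Substitute back to find the minimum value:
f(-5/2) = 3 * (-5/2)^2 + 15 * (-5/2) - 8
= 75/4 - 75/2 - 8
= -107/4 = -26.75

-26.75


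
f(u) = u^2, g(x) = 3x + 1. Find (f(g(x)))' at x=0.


Using the chain rule: (f(g(x)))' = f'(g(x)) * g'(x)
First, find g(0):
g(0) = 3 * 0 + 1 = 1
Next, f'(u) = 2u
And g'(x) = 3
So f'(g(0)) * g'(0)
= 2 * 1 * 3
= 6

6


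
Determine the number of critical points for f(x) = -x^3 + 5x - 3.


Find where f'(x) = 0:
f(x) = -x^3 + 5x - 3
f'(x) = -3x^2 + 5
This is a quadratic in x. Use the discriminant to count real roots.
Discriminant = (0)^2 - 4 * (-3) * 5
= 0 - (-60)
= 60
Since discriminant > 0, f'(x) = 0 has 2 real solutions.
Number of critical points: 2

2


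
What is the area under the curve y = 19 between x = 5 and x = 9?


The area under a constant function y = 19 is a rectangle.
Width = 9 - 5 = 4
Height = 19
Area = width * height
= 4 * 19
= 76

76


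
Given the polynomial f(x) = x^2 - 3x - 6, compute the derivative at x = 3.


Differentiate term by term using power and sum rules:
f(x) = x^2 - 3x - 6
f'(x) = 2x - 3
Substitute x = 3:
f'(3) = 2 * 3 - 3
= 6 - 3
= 3

3


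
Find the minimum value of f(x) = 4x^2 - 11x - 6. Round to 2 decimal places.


For a quadratic f(x) = ax^2 + bx + c with a > 0, the minimum is at the vertex.
Vertex x-coordinate: x = -b/(2a)
x = -(-11) / (2 * 4)
x = 11/8
Substitute back to find the minimum value:
f(11/8) = 4 * (11/8)^2 - 11 * (11/8) - 6
= 121/16 - 121/8 - 6
= -217/16 ≈ -13.56

-13.56


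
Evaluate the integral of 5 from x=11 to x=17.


The integral of a constant k over [a, b] equals k * (b - a).
integral from 11 to 17 of 5 dx
= 5 * (17 - 11)
= 5 * 6
= 30

30


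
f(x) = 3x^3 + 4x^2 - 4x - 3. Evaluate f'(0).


Differentiate f(x) = 3x^3 + 4x^2 - 4x - 3 term by term:
f'(x) = 9x^2 + 8x - 4
Substitute x = 0:
f'(0) = 9 * 0^2 + 8 * 0 - 4
= 0 + 0 - 4
= -4

-4


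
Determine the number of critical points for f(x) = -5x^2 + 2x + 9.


Find where f'(x) = 0:
f'(x) = -10x + 2
Set f'(x) = 0:
-10x + 2 = 0
x = -2 / (-10) = 1/5
This is a linear equation in x, so there is exactly one solution.
Number of critical points: 1

1
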